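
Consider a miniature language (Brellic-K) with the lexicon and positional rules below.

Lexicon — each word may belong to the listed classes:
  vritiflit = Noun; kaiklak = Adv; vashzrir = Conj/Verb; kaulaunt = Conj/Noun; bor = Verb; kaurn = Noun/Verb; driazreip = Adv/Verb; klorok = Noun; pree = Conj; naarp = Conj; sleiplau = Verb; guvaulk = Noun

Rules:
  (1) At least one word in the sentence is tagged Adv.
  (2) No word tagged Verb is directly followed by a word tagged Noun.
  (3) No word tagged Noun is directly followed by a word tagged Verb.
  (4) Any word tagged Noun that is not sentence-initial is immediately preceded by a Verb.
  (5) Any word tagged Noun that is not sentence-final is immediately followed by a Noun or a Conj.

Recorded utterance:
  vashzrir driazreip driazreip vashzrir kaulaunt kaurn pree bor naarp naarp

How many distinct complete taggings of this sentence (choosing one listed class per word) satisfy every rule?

Candidates per position — 1:vashzrir {Conj,Verb}; 2:driazreip {Adv,Verb}; 3:driazreip {Adv,Verb}; 4:vashzrir {Conj,Verb}; 5:kaulaunt {Conj,Noun}; 6:kaurn {Noun,Verb}; 7:pree {Conj}; 8:bor {Verb}; 9:naarp {Conj}; 10:naarp {Conj}.
There are 64 candidate sequences in total.
Checking each against the rules leaves 12 sequences.
Count = 12.

12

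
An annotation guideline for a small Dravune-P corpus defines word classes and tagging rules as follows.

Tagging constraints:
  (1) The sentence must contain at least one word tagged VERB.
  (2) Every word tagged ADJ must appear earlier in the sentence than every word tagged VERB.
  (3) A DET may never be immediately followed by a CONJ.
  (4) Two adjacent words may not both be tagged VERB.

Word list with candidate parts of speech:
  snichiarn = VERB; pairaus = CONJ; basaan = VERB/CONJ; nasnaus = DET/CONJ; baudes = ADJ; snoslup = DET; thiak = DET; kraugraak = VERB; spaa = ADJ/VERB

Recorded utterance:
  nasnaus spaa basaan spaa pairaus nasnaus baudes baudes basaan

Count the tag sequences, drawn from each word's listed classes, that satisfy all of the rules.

Candidates per position — 1:nasnaus {DET,CONJ}; 2:spaa {ADJ,VERB}; 3:basaan {VERB,CONJ}; 4:spaa {ADJ,VERB}; 5:pairaus {CONJ}; 6:nasnaus {DET,CONJ}; 7:baudes {ADJ}; 8:baudes {ADJ}; 9:basaan {VERB,CONJ}.
There are 64 candidate sequences in total.
The sequences that satisfy every rule: DET ADJ CONJ ADJ CONJ DET ADJ ADJ VERB; DET ADJ CONJ ADJ CONJ CONJ ADJ ADJ VERB; CONJ ADJ CONJ ADJ CONJ DET ADJ ADJ VERB; CONJ ADJ CONJ ADJ CONJ CONJ ADJ ADJ VERB.
Count = 4.

4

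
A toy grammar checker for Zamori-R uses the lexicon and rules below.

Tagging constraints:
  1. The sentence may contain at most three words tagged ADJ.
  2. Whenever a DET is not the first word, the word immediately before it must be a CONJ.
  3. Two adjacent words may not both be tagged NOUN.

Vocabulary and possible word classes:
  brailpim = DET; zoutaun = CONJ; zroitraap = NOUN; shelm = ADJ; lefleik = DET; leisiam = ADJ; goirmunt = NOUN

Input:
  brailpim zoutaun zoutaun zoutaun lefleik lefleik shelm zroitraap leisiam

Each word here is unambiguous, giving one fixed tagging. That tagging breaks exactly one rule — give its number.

Fixed tagging: DET CONJ CONJ CONJ DET DET ADJ NOUN ADJ.
Checking each rule: R1 ok, R2 fails, R3 ok.
Only rule 2 fails.

2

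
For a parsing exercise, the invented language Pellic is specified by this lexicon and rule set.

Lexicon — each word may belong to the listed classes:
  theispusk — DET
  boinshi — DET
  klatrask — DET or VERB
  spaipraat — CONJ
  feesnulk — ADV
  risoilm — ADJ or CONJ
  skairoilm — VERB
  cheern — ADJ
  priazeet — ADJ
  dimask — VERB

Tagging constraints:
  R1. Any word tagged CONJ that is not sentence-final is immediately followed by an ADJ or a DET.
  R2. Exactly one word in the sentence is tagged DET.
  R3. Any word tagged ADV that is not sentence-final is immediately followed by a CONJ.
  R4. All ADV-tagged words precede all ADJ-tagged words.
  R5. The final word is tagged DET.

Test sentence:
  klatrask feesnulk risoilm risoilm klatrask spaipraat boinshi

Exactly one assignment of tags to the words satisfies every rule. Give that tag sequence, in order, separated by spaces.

Candidates per position — 1:klatrask {DET,VERB}; 2:feesnulk {ADV}; 3:risoilm {ADJ,CONJ}; 4:risoilm {ADJ,CONJ}; 5:klatrask {DET,VERB}; 6:spaipraat {CONJ}; 7:boinshi {DET}.
Position 1: DET is ruled out by rule 2; that leaves VERB.
Position 3: ADJ is ruled out by rule 3; that leaves CONJ.
Position 4: CONJ is ruled out by rule 1; that leaves ADJ.
Position 5: DET is ruled out by rule 2; that leaves VERB.
So the tagging must be: VERB ADV CONJ ADJ VERB CONJ DET.
Verifying each rule — rule 1 ok; rule 2 ok; rule 3 ok; rule 4 ok; rule 5 ok.

VERB ADV CONJ ADJ VERB CONJ DET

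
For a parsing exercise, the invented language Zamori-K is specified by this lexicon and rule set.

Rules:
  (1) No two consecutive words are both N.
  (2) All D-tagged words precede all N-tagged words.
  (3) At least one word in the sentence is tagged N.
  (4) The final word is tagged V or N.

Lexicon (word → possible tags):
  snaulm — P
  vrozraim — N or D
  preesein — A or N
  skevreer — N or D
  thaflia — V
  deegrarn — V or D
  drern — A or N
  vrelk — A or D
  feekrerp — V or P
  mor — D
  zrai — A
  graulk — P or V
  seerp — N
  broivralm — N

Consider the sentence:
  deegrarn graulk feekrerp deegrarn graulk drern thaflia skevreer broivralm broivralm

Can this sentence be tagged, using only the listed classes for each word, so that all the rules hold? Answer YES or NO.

NO

Candidates per position — 1:deegrarn {V,D}; 2:graulk {P,V}; 3:feekrerp {V,P}; 4:deegrarn {V,D}; 5:graulk {P,V}; 6:drern {A,N}; 7:thaflia {V}; 8:skevreer {N,D}; 9:broivralm {N}; 10:broivralm {N}.
Rule 1 cannot be satisfied by any choice of tags from the lexicon.
So there is no consistent tagging.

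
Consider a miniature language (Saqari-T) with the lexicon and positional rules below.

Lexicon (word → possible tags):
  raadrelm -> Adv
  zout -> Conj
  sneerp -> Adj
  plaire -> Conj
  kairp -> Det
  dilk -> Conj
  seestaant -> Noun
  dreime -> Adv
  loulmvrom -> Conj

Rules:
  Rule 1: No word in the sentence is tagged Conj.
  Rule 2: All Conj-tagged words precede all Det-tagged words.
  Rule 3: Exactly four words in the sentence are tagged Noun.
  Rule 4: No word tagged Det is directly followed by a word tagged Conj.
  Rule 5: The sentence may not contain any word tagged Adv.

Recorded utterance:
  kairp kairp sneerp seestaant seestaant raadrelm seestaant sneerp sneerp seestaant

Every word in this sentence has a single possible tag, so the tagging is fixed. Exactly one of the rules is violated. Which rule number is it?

Fixed tagging: Det Det Adj Noun Noun Adv Noun Adj Adj Noun.
Applying the rules: R1 holds, R2 holds, R3 holds, R4 holds, R5 violated.
Only rule 5 fails.

5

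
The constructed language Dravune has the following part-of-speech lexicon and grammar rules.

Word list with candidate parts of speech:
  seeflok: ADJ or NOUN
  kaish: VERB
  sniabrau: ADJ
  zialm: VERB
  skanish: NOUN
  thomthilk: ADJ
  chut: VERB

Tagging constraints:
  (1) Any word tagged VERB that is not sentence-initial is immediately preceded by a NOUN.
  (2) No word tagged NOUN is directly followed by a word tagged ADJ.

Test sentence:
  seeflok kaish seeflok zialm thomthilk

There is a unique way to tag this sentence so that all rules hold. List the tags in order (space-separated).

Candidates per position — 1:seeflok {ADJ,NOUN}; 2:kaish {VERB}; 3:seeflok {ADJ,NOUN}; 4:zialm {VERB}; 5:thomthilk {ADJ}.
At position 1, choosing ADJ makes rule 1 impossible to satisfy; hence NOUN.
At position 3, choosing ADJ makes rule 1 impossible to satisfy; hence NOUN.
So the tagging must be: NOUN VERB NOUN VERB ADJ.
Rule-by-rule: rule 1 holds; rule 2 holds.

NOUN VERB NOUN VERB ADJ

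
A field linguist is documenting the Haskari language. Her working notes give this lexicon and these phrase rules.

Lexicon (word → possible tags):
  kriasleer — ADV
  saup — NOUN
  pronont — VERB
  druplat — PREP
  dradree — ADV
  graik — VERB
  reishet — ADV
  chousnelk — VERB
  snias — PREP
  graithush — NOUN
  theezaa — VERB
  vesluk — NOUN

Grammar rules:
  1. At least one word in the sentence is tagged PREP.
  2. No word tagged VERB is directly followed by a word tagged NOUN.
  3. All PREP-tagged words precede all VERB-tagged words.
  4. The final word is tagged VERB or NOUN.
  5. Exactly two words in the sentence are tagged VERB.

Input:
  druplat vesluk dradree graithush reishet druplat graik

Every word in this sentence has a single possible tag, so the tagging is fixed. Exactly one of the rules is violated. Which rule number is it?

Fixed tagging: PREP NOUN ADV NOUN ADV PREP VERB.
Checking each rule: R1 ✓, R2 ✓, R3 ✓, R4 ✓, R5 ✗.
Only rule 5 fails.

5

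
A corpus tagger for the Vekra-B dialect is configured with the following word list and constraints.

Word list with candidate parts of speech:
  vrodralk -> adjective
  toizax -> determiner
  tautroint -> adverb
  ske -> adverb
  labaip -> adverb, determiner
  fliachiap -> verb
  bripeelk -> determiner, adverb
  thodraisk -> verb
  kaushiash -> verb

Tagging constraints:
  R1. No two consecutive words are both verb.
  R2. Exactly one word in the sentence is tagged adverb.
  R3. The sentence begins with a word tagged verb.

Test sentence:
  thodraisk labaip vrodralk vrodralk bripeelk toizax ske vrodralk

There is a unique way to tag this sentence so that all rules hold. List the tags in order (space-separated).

verb determiner adjective adjective determiner determiner adverb adjective

Candidates per position — 1:thodraisk {verb}; 2:labaip {adverb,determiner}; 3:vrodralk {adjective}; 4:vrodralk {adjective}; 5:bripeelk {determiner,adverb}; 6:toizax {determiner}; 7:ske {adverb}; 8:vrodralk {adjective}.
Word 2 cannot be adverb — rule 2 would then fail for every completion. It is determiner.
Word 5 cannot be adverb — rule 2 would then fail for every completion. It is determiner.
So the tagging must be: verb determiner adjective adjective determiner determiner adverb adjective.
Check: rule 1 satisfied; rule 2 satisfied; rule 3 satisfied.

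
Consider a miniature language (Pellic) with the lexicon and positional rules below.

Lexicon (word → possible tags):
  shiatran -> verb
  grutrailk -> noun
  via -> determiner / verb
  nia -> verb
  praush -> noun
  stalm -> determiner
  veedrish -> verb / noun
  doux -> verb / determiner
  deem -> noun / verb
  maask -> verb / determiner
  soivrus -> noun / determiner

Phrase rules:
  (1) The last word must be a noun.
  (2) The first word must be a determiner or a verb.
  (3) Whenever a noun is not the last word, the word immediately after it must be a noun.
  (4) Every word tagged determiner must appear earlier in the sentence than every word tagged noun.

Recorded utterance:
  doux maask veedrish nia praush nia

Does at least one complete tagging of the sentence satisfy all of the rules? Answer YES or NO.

NO

Candidates per position — 1:doux {verb,determiner}; 2:maask {verb,determiner}; 3:veedrish {verb,noun}; 4:nia {verb}; 5:praush {noun}; 6:nia {verb}.
Rule 1 cannot be satisfied by any choice of tags from the lexicon.
So there is no consistent tagging.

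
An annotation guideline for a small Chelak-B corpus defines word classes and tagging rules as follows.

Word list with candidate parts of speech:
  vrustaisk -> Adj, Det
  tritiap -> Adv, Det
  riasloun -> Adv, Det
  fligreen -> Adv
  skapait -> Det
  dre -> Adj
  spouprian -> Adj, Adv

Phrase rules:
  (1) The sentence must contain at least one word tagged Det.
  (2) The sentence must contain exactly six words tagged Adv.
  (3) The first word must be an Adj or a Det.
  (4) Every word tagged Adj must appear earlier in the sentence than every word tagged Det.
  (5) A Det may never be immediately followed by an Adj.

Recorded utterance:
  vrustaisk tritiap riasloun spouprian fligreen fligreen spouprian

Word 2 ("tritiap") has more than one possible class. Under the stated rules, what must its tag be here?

Candidates per position — 1:vrustaisk {Adj,Det}; 2:tritiap {Adv,Det}; 3:riasloun {Adv,Det}; 4:spouprian {Adj,Adv}; 5:fligreen {Adv}; 6:fligreen {Adv}; 7:spouprian {Adj,Adv}.
Word 2 cannot be Det — rule 2 would then fail for every completion. It is Adv.
Word 3 cannot be Det — rule 2 would then fail for every completion. It is Adv.
Word 4 cannot be Adj — rule 2 would then fail for every completion. It is Adv.
Word 7 cannot be Adj — rule 2 would then fail for every completion. It is Adv.
Word 1 cannot be Adj — rule 1 would then fail for every completion. It is Det.
The unique satisfying tagging is: Det Adv Adv Adv Adv Adv Adv.
Rule-by-rule: rule 1 holds; rule 2 holds; rule 3 holds; rule 4 holds; rule 5 holds.

Adv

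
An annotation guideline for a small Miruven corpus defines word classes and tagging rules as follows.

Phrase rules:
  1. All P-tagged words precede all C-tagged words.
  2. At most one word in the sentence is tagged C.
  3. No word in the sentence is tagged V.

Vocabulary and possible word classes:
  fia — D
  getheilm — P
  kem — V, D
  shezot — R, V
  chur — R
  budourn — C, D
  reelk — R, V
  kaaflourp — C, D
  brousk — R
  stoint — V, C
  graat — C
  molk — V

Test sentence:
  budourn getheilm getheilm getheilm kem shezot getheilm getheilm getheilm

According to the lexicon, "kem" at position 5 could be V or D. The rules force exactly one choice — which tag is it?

Candidates per position — 1:budourn {C,D}; 2:getheilm {P}; 3:getheilm {P}; 4:getheilm {P}; 5:kem {V,D}; 6:shezot {R,V}; 7:getheilm {P}; 8:getheilm {P}; 9:getheilm {P}.
At position 1, choosing C makes rule 1 impossible to satisfy; hence D.
At position 5, choosing V makes rule 3 impossible to satisfy; hence D.
At position 6, choosing V makes rule 3 impossible to satisfy; hence R.
That leaves exactly one tagging: D P P P D R P P P.
Check: rule 1 ✓; rule 2 ✓; rule 3 ✓.

D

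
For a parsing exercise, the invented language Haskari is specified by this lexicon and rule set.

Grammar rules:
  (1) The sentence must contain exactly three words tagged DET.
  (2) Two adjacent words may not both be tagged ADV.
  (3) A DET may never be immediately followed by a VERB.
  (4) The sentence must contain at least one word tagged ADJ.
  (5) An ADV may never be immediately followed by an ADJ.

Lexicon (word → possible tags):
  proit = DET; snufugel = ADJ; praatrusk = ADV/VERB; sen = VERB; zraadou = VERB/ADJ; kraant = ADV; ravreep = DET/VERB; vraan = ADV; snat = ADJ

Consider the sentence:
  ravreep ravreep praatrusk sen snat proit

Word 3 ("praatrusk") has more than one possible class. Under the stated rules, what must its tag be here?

Candidates per position — 1:ravreep {DET,VERB}; 2:ravreep {DET,VERB}; 3:praatrusk {ADV,VERB}; 4:sen {VERB}; 5:snat {ADJ}; 6:proit {DET}.
Position 1: tagging it VERB would leave rule 1 unsatisfiable, so it must be DET.
Position 2: tagging it VERB would leave rule 1 unsatisfiable, so it must be DET.
Position 3: tagging it VERB would leave rule 3 unsatisfiable, so it must be ADV.
So the tagging must be: DET DET ADV VERB ADJ DET.
Check: rule 1 ✓; rule 2 ✓; rule 3 ✓; rule 4 ✓; rule 5 ✓.

ADV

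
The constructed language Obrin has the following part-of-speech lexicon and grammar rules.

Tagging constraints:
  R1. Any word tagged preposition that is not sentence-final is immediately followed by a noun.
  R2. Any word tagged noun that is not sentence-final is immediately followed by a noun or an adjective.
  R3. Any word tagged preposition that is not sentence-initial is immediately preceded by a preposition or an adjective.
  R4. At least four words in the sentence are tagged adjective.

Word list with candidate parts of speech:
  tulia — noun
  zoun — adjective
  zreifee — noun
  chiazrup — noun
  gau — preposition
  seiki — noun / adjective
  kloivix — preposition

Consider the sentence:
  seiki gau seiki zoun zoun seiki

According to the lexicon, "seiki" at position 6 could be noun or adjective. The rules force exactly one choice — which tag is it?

adjective

Candidates per position — 1:seiki {noun,adjective}; 2:gau {preposition}; 3:seiki {noun,adjective}; 4:zoun {adjective}; 5:zoun {adjective}; 6:seiki {noun,adjective}.
If word 1 were noun, no tagging could satisfy rule 2; so word 1 is adjective.
If word 3 were adjective, no tagging could satisfy rule 1; so word 3 is noun.
If word 6 were noun, no tagging could satisfy rule 4; so word 6 is adjective.
So the tagging must be: adjective preposition noun adjective adjective adjective.
Verifying each rule — rule 1 ✓; rule 2 ✓; rule 3 ✓; rule 4 ✓.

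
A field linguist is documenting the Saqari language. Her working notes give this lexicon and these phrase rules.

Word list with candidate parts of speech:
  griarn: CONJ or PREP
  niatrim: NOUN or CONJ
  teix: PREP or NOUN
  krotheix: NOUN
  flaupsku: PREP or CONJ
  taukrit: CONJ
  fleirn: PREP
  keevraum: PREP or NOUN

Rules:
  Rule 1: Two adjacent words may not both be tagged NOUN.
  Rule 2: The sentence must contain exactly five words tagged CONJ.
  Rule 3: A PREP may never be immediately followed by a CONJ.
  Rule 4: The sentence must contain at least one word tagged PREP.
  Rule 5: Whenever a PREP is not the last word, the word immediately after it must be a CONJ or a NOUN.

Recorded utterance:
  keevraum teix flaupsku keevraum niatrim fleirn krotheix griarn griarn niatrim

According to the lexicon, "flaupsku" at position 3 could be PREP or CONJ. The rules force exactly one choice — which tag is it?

CONJ

Candidates per position — 1:keevraum {PREP,NOUN}; 2:teix {PREP,NOUN}; 3:flaupsku {PREP,CONJ}; 4:keevraum {PREP,NOUN}; 5:niatrim {NOUN,CONJ}; 6:fleirn {PREP}; 7:krotheix {NOUN}; 8:griarn {CONJ,PREP}; 9:griarn {CONJ,PREP}; 10:niatrim {NOUN,CONJ}.
At position 3, choosing PREP makes rule 2 impossible to satisfy; hence CONJ.
At position 5, choosing NOUN makes rule 2 impossible to satisfy; hence CONJ.
At position 8, choosing PREP makes rule 2 impossible to satisfy; hence CONJ.
At position 9, choosing PREP makes rule 2 impossible to satisfy; hence CONJ.
At position 10, choosing NOUN makes rule 2 impossible to satisfy; hence CONJ.
At position 2, choosing PREP makes rule 3 impossible to satisfy; hence NOUN.
At position 4, choosing PREP makes rule 3 impossible to satisfy; hence NOUN.
At position 1, choosing NOUN makes rule 1 impossible to satisfy; hence PREP.
That leaves exactly one tagging: PREP NOUN CONJ NOUN CONJ PREP NOUN CONJ CONJ CONJ.
Rule-by-rule: rule 1 holds; rule 2 holds; rule 3 holds; rule 4 holds; rule 5 holds.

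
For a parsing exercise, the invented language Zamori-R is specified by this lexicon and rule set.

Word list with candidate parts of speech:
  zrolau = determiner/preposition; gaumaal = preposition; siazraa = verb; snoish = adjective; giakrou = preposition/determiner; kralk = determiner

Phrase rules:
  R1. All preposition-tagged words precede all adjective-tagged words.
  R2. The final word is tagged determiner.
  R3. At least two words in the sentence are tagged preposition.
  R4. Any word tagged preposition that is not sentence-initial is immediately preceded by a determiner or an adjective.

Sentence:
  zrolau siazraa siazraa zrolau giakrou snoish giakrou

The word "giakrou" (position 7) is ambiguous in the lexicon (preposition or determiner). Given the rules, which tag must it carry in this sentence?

Candidates per position — 1:zrolau {determiner,preposition}; 2:siazraa {verb}; 3:siazraa {verb}; 4:zrolau {determiner,preposition}; 5:giakrou {preposition,determiner}; 6:snoish {adjective}; 7:giakrou {preposition,determiner}.
If word 4 were preposition, no tagging could satisfy rule 4; so word 4 is determiner.
If word 7 were preposition, no tagging could satisfy rule 1; so word 7 is determiner.
If word 1 were determiner, no tagging could satisfy rule 3; so word 1 is preposition.
If word 5 were determiner, no tagging could satisfy rule 3; so word 5 is preposition.
So the tagging must be: preposition verb verb determiner preposition adjective determiner.
Rule-by-rule: rule 1 ✓; rule 2 ✓; rule 3 ✓; rule 4 ✓.

determiner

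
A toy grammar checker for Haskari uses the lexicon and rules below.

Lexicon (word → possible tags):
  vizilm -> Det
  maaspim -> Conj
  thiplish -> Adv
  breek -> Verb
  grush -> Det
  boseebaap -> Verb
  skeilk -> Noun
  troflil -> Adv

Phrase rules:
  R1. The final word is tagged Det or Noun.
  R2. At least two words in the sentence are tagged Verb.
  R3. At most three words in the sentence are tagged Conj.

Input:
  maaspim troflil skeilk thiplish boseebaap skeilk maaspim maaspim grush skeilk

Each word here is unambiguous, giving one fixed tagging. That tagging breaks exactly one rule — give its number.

Fixed tagging: Conj Adv Noun Adv Verb Noun Conj Conj Det Noun.
Rule check: R1 pass, R2 fail, R3 pass.
Only rule 2 fails.

2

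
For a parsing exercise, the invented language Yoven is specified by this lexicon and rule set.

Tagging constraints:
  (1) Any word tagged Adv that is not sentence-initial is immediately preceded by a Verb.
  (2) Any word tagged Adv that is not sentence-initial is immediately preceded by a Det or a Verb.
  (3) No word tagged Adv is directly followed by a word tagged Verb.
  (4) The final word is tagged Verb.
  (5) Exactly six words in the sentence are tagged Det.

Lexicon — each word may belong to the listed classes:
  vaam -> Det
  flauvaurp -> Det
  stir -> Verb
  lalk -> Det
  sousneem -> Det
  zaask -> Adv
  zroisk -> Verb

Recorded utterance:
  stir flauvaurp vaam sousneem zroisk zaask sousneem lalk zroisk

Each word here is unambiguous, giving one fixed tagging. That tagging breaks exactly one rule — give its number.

5

Fixed tagging: Verb Det Det Det Verb Adv Det Det Verb.
Checking each rule: R1 holds, R2 holds, R3 holds, R4 holds, R5 violated.
Only rule 5 fails.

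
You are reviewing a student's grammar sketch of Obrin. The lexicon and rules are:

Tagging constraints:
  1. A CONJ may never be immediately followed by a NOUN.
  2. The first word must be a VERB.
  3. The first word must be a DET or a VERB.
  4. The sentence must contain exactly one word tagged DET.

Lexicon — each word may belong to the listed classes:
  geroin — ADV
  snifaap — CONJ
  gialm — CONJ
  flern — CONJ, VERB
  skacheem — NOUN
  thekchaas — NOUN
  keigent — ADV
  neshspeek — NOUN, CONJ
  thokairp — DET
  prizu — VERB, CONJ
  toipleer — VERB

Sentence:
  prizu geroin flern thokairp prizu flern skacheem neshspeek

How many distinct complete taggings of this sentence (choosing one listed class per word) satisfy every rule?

8

Candidates per position — 1:prizu {VERB,CONJ}; 2:geroin {ADV}; 3:flern {CONJ,VERB}; 4:thokairp {DET}; 5:prizu {VERB,CONJ}; 6:flern {CONJ,VERB}; 7:skacheem {NOUN}; 8:neshspeek {NOUN,CONJ}.
There are 32 candidate sequences in total.
Checking each against the rules leaves 8 sequences.
Count = 8.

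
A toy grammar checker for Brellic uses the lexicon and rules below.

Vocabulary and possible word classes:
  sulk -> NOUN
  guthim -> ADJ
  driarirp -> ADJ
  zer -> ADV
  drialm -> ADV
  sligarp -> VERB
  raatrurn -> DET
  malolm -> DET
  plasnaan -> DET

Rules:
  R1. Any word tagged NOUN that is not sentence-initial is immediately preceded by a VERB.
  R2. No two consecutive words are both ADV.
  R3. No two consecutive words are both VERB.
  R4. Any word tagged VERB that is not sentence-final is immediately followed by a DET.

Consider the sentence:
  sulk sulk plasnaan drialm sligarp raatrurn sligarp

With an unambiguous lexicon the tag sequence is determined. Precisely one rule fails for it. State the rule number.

1

Fixed tagging: NOUN NOUN DET ADV VERB DET VERB.
Applying the rules: R1 fail, R2 pass, R3 pass, R4 pass.
Only rule 1 fails.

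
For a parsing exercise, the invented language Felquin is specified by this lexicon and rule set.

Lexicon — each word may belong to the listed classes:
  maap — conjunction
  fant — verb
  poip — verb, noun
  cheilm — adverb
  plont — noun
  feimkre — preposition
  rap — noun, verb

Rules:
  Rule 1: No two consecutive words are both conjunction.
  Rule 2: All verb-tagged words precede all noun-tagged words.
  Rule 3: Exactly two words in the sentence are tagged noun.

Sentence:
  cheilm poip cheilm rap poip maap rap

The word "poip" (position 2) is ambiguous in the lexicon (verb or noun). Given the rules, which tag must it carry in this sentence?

verb

Candidates per position — 1:cheilm {adverb}; 2:poip {verb,noun}; 3:cheilm {adverb}; 4:rap {noun,verb}; 5:poip {verb,noun}; 6:maap {conjunction}; 7:rap {noun,verb}.
Position 2: the remaining choice is settled jointly with positions 4, 5, 7 — only verb at position 2 is part of a tagging that satisfies every rule.
That leaves exactly one tagging: adverb verb adverb verb noun conjunction noun.
Rule-by-rule: rule 1 holds; rule 2 holds; rule 3 holds.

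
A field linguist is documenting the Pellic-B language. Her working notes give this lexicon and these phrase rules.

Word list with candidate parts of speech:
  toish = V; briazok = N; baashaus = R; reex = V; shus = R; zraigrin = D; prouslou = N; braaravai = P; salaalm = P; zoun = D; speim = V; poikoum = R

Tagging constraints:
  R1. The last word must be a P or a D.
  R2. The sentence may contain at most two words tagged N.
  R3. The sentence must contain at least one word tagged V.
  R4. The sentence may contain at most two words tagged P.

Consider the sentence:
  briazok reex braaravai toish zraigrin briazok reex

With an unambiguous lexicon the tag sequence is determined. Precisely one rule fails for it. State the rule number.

Fixed tagging: N V P V D N V.
Applying the rules: R1 fails, R2 ok, R3 ok, R4 ok.
Only rule 1 fails.

1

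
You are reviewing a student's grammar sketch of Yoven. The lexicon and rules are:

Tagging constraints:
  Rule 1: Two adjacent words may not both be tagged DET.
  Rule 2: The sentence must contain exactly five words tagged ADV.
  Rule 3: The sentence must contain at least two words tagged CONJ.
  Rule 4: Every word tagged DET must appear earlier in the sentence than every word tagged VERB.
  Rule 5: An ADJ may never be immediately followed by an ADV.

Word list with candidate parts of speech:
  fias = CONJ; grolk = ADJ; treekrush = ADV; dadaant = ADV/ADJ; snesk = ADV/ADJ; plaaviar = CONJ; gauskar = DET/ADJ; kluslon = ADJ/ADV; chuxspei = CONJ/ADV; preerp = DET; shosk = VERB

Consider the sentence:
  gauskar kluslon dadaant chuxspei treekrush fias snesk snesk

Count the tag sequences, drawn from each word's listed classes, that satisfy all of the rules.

1

Candidates per position — 1:gauskar {DET,ADJ}; 2:kluslon {ADJ,ADV}; 3:dadaant {ADV,ADJ}; 4:chuxspei {CONJ,ADV}; 5:treekrush {ADV}; 6:fias {CONJ}; 7:snesk {ADV,ADJ}; 8:snesk {ADV,ADJ}.
There are 64 candidate sequences in total.
The sequences that satisfy every rule: DET ADV ADV CONJ ADV CONJ ADV ADV.
Count = 1.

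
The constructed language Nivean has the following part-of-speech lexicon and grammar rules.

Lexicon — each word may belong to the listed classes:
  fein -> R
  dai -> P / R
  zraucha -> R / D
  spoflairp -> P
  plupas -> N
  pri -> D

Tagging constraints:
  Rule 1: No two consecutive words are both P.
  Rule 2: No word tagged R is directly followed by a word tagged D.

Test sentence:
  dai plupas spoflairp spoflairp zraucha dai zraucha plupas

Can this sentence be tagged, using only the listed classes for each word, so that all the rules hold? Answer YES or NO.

NO

Candidates per position — 1:dai {P,R}; 2:plupas {N}; 3:spoflairp {P}; 4:spoflairp {P}; 5:zraucha {R,D}; 6:dai {P,R}; 7:zraucha {R,D}; 8:plupas {N}.
Rule 1 cannot be satisfied by any choice of tags from the lexicon.
So there is no consistent tagging.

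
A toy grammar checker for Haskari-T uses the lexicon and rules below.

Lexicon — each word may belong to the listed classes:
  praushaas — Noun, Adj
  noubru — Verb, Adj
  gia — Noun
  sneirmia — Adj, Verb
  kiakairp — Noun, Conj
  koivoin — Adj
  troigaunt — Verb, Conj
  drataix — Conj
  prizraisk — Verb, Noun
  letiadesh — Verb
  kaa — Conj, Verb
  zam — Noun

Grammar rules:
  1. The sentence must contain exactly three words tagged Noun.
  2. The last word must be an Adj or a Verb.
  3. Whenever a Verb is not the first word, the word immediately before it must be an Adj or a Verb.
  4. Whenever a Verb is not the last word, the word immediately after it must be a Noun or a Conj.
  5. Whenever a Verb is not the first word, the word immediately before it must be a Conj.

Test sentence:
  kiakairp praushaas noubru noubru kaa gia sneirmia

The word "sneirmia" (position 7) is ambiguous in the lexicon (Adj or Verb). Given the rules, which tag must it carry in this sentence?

Candidates per position — 1:kiakairp {Noun,Conj}; 2:praushaas {Noun,Adj}; 3:noubru {Verb,Adj}; 4:noubru {Verb,Adj}; 5:kaa {Conj,Verb}; 6:gia {Noun}; 7:sneirmia {Adj,Verb}.
Word 1 cannot be Conj — rule 1 would then fail for every completion. It is Noun.
Word 2 cannot be Adj — rule 1 would then fail for every completion. It is Noun.
Word 3 cannot be Verb — rule 3 would then fail for every completion. It is Adj.
Word 4 cannot be Verb — rule 5 would then fail for every completion. It is Adj.
Word 5 cannot be Verb — rule 5 would then fail for every completion. It is Conj.
Word 7 cannot be Verb — rule 3 would then fail for every completion. It is Adj.
The only consistent sequence is: Noun Noun Adj Adj Conj Noun Adj.
Rule-by-rule: rule 1 holds; rule 2 holds; rule 3 holds; rule 4 holds; rule 5 holds.

Adj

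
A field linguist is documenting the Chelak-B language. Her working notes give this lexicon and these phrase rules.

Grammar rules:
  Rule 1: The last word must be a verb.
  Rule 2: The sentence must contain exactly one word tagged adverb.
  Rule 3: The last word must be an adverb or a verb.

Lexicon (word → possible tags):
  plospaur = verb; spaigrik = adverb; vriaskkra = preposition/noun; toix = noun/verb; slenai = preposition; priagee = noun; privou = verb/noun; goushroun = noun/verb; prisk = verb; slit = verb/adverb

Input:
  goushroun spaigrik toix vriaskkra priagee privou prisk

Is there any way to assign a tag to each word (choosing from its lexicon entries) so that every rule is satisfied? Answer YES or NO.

YES

Candidates per position — 1:goushroun {noun,verb}; 2:spaigrik {adverb}; 3:toix {noun,verb}; 4:vriaskkra {preposition,noun}; 5:priagee {noun}; 6:privou {verb,noun}; 7:prisk {verb}.
One satisfying assignment: verb adverb noun noun noun noun verb.
Rule-by-rule: rule 1 holds; rule 2 holds; rule 3 holds.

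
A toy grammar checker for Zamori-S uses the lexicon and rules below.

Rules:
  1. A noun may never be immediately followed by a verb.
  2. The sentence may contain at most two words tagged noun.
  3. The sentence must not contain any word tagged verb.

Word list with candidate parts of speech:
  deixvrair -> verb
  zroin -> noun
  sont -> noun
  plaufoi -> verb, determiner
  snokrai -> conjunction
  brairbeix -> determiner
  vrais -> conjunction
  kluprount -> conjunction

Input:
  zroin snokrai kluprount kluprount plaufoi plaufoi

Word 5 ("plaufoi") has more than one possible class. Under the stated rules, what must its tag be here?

determiner

Candidates per position — 1:zroin {noun}; 2:snokrai {conjunction}; 3:kluprount {conjunction}; 4:kluprount {conjunction}; 5:plaufoi {verb,determiner}; 6:plaufoi {verb,determiner}.
Word 5 cannot be verb — rule 3 would then fail for every completion. It is determiner.
Word 6 cannot be verb — rule 3 would then fail for every completion. It is determiner.
So the tagging must be: noun conjunction conjunction conjunction determiner determiner.
Check: rule 1 satisfied; rule 2 satisfied; rule 3 satisfied.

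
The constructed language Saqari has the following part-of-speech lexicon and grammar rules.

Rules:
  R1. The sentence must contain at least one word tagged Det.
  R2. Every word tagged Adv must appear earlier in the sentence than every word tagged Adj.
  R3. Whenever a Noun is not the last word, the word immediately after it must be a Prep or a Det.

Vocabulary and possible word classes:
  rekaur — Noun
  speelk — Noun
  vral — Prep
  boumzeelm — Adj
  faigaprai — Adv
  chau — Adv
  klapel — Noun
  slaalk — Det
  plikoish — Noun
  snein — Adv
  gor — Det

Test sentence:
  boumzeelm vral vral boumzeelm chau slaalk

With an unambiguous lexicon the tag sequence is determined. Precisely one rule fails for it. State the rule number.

Fixed tagging: Adj Prep Prep Adj Adv Det.
Checking each rule: R1 pass, R2 fail, R3 pass.
Only rule 2 fails.

2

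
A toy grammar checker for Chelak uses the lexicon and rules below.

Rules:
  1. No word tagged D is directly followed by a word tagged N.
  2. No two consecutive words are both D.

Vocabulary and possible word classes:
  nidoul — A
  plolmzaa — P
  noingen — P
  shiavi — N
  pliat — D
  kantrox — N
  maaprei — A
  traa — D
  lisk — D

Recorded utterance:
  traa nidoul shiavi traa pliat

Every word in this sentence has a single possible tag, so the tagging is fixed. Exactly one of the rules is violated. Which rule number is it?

Fixed tagging: D A N D D.
Checking each rule: R1 ✓, R2 ✗.
Only rule 2 fails.

2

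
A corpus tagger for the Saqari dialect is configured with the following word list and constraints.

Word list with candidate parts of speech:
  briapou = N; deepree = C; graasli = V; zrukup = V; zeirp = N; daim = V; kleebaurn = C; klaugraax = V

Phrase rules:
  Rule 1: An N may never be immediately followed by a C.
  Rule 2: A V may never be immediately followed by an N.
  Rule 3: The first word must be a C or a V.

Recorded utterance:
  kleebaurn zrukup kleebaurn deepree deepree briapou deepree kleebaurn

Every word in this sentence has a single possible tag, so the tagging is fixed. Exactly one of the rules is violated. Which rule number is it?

Fixed tagging: C V C C C N C C.
Checking each rule: R1 ✗, R2 ✓, R3 ✓.
Only rule 1 fails.

1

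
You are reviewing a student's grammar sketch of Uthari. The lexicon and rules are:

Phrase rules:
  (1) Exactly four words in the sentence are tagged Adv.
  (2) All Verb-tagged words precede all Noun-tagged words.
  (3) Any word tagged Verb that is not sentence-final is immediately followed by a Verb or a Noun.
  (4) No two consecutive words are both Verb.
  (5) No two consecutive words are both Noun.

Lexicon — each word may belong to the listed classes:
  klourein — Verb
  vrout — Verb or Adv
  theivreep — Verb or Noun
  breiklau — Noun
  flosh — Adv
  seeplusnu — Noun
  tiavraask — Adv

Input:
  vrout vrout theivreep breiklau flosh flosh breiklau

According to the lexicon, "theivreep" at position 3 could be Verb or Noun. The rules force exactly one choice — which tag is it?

Verb

Candidates per position — 1:vrout {Verb,Adv}; 2:vrout {Verb,Adv}; 3:theivreep {Verb,Noun}; 4:breiklau {Noun}; 5:flosh {Adv}; 6:flosh {Adv}; 7:breiklau {Noun}.
Position 1: Verb is ruled out by rule 1; that leaves Adv.
Position 2: Verb is ruled out by rule 1; that leaves Adv.
Position 3: Noun is ruled out by rule 5; that leaves Verb.
That leaves exactly one tagging: Adv Adv Verb Noun Adv Adv Noun.
Checking: rule 1 satisfied; rule 2 satisfied; rule 3 satisfied; rule 4 satisfied; rule 5 satisfied.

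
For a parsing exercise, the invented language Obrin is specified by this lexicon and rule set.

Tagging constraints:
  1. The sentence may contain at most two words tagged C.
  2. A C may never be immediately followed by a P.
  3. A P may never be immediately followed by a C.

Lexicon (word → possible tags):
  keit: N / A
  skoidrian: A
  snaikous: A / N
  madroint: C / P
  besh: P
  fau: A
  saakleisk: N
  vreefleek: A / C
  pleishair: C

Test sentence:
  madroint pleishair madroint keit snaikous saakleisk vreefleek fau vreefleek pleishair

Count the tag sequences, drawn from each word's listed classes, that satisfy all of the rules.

Candidates per position — 1:madroint {C,P}; 2:pleishair {C}; 3:madroint {C,P}; 4:keit {N,A}; 5:snaikous {A,N}; 6:saakleisk {N}; 7:vreefleek {A,C}; 8:fau {A}; 9:vreefleek {A,C}; 10:pleishair {C}.
There are 64 candidate sequences in total.
Every candidate sequence violates at least one rule; no consistent tagging exists.
Count = 0.

0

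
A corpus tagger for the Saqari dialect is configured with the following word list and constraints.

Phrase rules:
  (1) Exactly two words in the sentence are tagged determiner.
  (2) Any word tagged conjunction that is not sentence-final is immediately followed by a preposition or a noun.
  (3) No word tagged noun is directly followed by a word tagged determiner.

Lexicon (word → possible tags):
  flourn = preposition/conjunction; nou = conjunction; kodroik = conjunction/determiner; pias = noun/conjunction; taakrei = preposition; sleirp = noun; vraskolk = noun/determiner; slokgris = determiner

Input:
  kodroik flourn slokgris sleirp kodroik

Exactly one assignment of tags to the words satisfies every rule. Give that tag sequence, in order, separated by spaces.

Candidates per position — 1:kodroik {conjunction,determiner}; 2:flourn {preposition,conjunction}; 3:slokgris {determiner}; 4:sleirp {noun}; 5:kodroik {conjunction,determiner}.
At position 2, choosing conjunction makes rule 2 impossible to satisfy; hence preposition.
At position 5, choosing determiner makes rule 3 impossible to satisfy; hence conjunction.
At position 1, choosing conjunction makes rule 1 impossible to satisfy; hence determiner.
That leaves exactly one tagging: determiner preposition determiner noun conjunction.
Checking: rule 1 ✓; rule 2 ✓; rule 3 ✓.

determiner preposition determiner noun conjunction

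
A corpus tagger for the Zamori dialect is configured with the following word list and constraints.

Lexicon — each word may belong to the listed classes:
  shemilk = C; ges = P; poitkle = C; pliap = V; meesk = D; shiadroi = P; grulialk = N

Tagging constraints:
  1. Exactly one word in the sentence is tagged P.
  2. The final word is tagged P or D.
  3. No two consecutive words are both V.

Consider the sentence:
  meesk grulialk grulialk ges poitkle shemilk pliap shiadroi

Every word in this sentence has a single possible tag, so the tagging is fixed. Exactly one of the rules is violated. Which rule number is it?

1

Fixed tagging: D N N P C C V P.
Checking each rule: R1 fails, R2 ok, R3 ok.
Only rule 1 fails.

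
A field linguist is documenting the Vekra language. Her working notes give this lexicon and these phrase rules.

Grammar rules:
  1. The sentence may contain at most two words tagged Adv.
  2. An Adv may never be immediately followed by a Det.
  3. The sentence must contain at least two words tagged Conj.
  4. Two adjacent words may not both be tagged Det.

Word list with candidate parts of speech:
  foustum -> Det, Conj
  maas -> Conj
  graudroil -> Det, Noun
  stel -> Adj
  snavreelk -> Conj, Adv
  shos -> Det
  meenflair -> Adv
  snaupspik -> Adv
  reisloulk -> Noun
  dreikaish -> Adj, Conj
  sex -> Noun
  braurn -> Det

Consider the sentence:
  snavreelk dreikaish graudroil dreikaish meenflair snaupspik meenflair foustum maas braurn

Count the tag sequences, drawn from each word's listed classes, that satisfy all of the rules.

0

Candidates per position — 1:snavreelk {Conj,Adv}; 2:dreikaish {Adj,Conj}; 3:graudroil {Det,Noun}; 4:dreikaish {Adj,Conj}; 5:meenflair {Adv}; 6:snaupspik {Adv}; 7:meenflair {Adv}; 8:foustum {Det,Conj}; 9:maas {Conj}; 10:braurn {Det}.
There are 32 candidate sequences in total.
Rule 1 cannot be satisfied by any choice of tags from the lexicon.
So there is no consistent tagging.
Count = 0.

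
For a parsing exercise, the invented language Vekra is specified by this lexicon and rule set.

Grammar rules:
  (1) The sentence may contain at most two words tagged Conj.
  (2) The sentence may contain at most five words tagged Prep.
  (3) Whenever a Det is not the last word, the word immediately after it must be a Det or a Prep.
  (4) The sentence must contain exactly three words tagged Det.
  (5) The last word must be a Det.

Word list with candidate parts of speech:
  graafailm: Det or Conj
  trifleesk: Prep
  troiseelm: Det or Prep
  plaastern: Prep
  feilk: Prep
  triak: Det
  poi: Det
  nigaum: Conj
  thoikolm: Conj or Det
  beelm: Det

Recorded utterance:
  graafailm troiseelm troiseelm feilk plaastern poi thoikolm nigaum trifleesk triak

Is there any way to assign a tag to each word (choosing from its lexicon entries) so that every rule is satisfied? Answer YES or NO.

Candidates per position — 1:graafailm {Det,Conj}; 2:troiseelm {Det,Prep}; 3:troiseelm {Det,Prep}; 4:feilk {Prep}; 5:plaastern {Prep}; 6:poi {Det}; 7:thoikolm {Conj,Det}; 8:nigaum {Conj}; 9:trifleesk {Prep}; 10:triak {Det}.
Rule 3 cannot be satisfied by any choice of tags from the lexicon.
So there is no consistent tagging.

NO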